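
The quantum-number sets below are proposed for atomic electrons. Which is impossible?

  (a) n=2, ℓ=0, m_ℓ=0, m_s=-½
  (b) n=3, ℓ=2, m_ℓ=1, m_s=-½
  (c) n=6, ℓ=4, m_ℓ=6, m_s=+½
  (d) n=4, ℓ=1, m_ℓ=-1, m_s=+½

(c) has |m_ℓ| = 6 > ℓ = 4, violating −ℓ ≤ m_ℓ ≤ ℓ.
The remaining sets (a), (b), (d) satisfy all four rules.

(c)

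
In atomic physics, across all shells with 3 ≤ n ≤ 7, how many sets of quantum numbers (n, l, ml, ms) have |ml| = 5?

12

Go shell by shell, enumerating (l, ml) with |ml| = 5:
n=6 → 2; n=7 → 4.
Orbitals: 2 + 4 = 6. Including both spin states (ms = ±1/2) gives 2 × 6 = 12 states.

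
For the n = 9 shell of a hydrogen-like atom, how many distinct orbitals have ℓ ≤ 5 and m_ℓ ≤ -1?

15

For n = 9, ℓ ranges over 0 … 8.
The (ℓ, m_ℓ) pairs meeting ℓ ≤ 5 and m_ℓ ≤ -1 give: ℓ=1 → 1; ℓ=2 → 2; ℓ=3 → 3; ℓ=4 → 4; ℓ=5 → 5.
Total orbitals: 1 + 2 + 3 + 4 + 5 = 15.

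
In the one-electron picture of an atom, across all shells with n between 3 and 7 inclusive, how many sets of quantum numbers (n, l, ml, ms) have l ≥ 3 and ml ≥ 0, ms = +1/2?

50

Count contributing orbitals for each principal shell:
n=4 → 4; n=5 → 9; n=6 → 15; n=7 → 22.
Orbitals: 4 + 9 + 15 + 22 = 50. With ms fixed to +1/2 there is one state per orbital, so 50 states.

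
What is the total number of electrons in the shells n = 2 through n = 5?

Shell n has n² orbitals: 2²=4 + 3²=9 + 4²=16 + 5²=25 = 54 orbitals.
Two spin states per orbital: 2 × 54 = 108 electrons.

108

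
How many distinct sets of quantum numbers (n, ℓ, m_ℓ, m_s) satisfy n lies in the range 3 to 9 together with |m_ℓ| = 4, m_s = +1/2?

30

Go shell by shell, enumerating (ℓ, m_ℓ) with |m_ℓ| = 4:
n=5 → 2; n=6 → 4; n=7 → 6; n=8 → 8; n=9 → 10.
Orbitals: 2 + 4 + 6 + 8 + 10 = 30. With m_s fixed to +1/2 there is one state per orbital, so 30 states.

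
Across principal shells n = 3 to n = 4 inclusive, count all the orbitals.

25

Shell n has n² orbitals: 3²=9 + 4²=16 = 25 orbitals.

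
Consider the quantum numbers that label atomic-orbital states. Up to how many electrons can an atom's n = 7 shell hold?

98

A shell holds 2n² electrons: 2 × 7² = 2 × 49 = 98.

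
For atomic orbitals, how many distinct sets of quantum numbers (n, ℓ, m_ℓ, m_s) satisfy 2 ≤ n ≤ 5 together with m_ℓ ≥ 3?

Work shell by shell — for each n, count the (ℓ, m_ℓ) pairs that satisfy m_ℓ ≥ 3:
n=4 → 1; n=5 → 3.
Orbitals: 1 + 3 = 4. Including both spin states (m_s = ±1/2) gives 2 × 4 = 8 states.

8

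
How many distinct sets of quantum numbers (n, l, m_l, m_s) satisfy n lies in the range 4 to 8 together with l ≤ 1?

Treat each shell separately and count matching orbitals:
n=4 → 4; n=5 → 4; n=6 → 4; n=7 → 4; n=8 → 4.
Orbitals: 4 + 4 + 4 + 4 + 4 = 20. Including both spin states (m_s = ±1/2) gives 2 × 20 = 40 states.

40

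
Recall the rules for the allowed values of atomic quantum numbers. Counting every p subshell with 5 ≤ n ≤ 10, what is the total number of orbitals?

A p subshell (ℓ = 1) exists for every n ≥ 2, so shells n = 5, 6, 7, 8, 9, 10 each contribute one — 6 subshells.
Since each p subshell has 2·1+1 = 3 orbitals, the total is 6 × 3 = 18.

18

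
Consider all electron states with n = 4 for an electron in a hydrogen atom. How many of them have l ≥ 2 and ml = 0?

Go through l = 0, …, 3 (the values permitted for n = 4).
Per l-value: l=2 → 1; l=3 → 1.
Orbitals: 1 + 1 = 2. Each orbital carries two spin states, so 2 × 2 = 4 states.

4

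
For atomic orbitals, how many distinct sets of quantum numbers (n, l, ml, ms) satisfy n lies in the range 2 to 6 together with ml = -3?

Per-shell orbital counts meeting the constraint:
n=4 → 1; n=5 → 2; n=6 → 3.
Orbitals: 1 + 2 + 3 = 6. Including both spin states (ms = ±1/2) gives 2 × 6 = 12 states.

12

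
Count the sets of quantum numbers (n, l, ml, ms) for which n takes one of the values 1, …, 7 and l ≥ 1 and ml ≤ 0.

154

For each n in the range, tally the orbitals obeying l ≥ 1 and ml ≤ 0:
n=2 → 2; n=3 → 5; n=4 → 9; n=5 → 14; n=6 → 20; n=7 → 27.
Orbitals: 2 + 5 + 9 + 14 + 20 + 27 = 77. Including both spin states (ms = ±1/2) gives 2 × 77 = 154 states.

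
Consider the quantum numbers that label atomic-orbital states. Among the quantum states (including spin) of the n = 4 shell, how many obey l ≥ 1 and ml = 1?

6

Go through l = 0, …, 3 (the values permitted for n = 4).
The (l, ml) pairs meeting l ≥ 1 and ml = 1 give: l=1 → 1; l=2 → 1; l=3 → 1.
Orbitals: 1 + 1 + 1 = 3. Each orbital carries two spin states, so 3 × 2 = 6 states.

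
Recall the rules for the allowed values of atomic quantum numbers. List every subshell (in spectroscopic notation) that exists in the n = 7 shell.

For n = 7, ℓ runs from 0 to 6. In spectroscopic notation ℓ = 0,1,2,… ↔ s,p,d,f,g,h,i, so the subshells are 7s, 7p, 7d, 7f, 7g, 7h, 7i.

7s, 7p, 7d, 7f, 7g, 7h, 7i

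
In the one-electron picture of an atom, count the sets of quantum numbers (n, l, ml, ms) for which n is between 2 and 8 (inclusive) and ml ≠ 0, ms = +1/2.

168

Go shell by shell, enumerating (l, ml) with ml ≠ 0:
n=2 → 2; n=3 → 6; n=4 → 12; n=5 → 20; n=6 → 30; n=7 → 42; n=8 → 56.
Orbitals: 2 + 6 + 12 + 20 + 30 + 42 + 56 = 168. With ms fixed to +1/2 there is one state per orbital, so 168 states.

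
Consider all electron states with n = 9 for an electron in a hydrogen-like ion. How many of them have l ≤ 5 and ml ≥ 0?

42

For n = 9, l ranges over 0 … 8.
Per l-value: l=0 → 1; l=1 → 2; l=2 → 3; l=3 → 4; l=4 → 5; l=5 → 6.
Orbitals: 1 + 2 + 3 + 4 + 5 + 6 = 21. Each orbital carries two spin states, so 21 × 2 = 42 states.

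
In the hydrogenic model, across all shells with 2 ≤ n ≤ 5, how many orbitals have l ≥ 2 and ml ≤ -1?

Per-shell orbital counts meeting the constraint:
n=3 → 2; n=4 → 5; n=5 → 9.
Total orbitals: 2 + 5 + 9 = 16.

16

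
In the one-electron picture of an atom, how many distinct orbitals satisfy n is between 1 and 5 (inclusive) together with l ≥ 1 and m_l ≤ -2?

10

Count contributing orbitals for each principal shell:
n=3 → 1; n=4 → 3; n=5 → 6.
Total orbitals: 1 + 3 + 6 = 10.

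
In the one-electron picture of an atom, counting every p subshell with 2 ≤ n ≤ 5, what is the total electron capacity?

A p subshell (l = 1) exists for every n ≥ 2, so shells n = 2, 3, 4, 5 each contribute one — 4 subshells.
Since each p subshell holds 2(2·1+1) = 6 electrons, the total is 4 × 6 = 24.

24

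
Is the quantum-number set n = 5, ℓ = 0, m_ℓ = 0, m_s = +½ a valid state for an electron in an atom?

Allowed

n = 5 is a positive integer. ℓ = 0 satisfies 0 ≤ ℓ ≤ n−1 = 4. m_ℓ = 0 lies in the range −ℓ … +ℓ (here 0). m_s = +1/2 is one of ±1/2.
All four constraints are satisfied.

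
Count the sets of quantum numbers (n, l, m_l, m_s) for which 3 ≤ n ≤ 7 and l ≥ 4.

124

Go shell by shell, enumerating (l, m_l) with l ≥ 4:
n=5 → 9; n=6 → 20; n=7 → 33.
Orbitals: 9 + 20 + 33 = 62. Including both spin states (m_s = ±1/2) gives 2 × 62 = 124 states.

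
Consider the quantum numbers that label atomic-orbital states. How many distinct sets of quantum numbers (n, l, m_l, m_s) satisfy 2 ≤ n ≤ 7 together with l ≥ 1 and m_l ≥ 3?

Treat each shell separately and count matching orbitals:
n=4 → 1; n=5 → 3; n=6 → 6; n=7 → 10.
Orbitals: 1 + 3 + 6 + 10 = 20. Including both spin states (m_s = ±1/2) gives 2 × 20 = 40 states.

40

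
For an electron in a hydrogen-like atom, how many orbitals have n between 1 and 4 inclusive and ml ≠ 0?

20

Count contributing orbitals for each principal shell:
n=2 → 2; n=3 → 6; n=4 → 12.
Total orbitals: 2 + 6 + 12 = 20.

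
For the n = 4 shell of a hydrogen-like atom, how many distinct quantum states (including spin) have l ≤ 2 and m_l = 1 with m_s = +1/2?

With n = 4 the allowed l are 0, 1, …, 3.
The (l, m_l) pairs meeting l ≤ 2 and m_l = 1 give: l=1 → 1; l=2 → 1.
Orbitals: 1 + 1 = 2. With m_s fixed to a single value there is one state per orbital, giving 2 states.

2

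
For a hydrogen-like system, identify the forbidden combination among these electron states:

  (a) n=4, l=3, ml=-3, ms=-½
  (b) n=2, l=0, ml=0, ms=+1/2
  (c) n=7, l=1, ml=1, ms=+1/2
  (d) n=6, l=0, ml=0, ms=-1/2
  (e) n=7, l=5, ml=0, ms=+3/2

(e) has ms = +3/2, but an electron's spin must be ±1/2.
The remaining sets (a), (b), (c), (d) satisfy all four rules.

(e)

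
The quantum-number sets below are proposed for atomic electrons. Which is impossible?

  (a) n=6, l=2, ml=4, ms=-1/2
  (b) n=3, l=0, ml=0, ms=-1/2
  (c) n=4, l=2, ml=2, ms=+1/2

(a) has |ml| = 4 > l = 2, violating −l ≤ ml ≤ l.
The remaining sets (b), (c) satisfy all four rules.

(a)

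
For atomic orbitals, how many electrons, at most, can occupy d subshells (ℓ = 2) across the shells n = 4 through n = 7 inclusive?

40

A d subshell (ℓ = 2) exists for every n ≥ 3, so shells n = 4, 5, 6, 7 each contribute one — 4 subshells.
Since each d subshell holds 2(2·2+1) = 10 electrons, the total is 4 × 10 = 40.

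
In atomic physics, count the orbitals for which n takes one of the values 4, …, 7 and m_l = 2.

14

Count contributing orbitals for each principal shell:
n=4 → 2; n=5 → 3; n=6 → 4; n=7 → 5.
Total orbitals: 2 + 3 + 4 + 5 = 14.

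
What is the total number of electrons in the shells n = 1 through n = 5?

Shell n has n² orbitals: 1²=1 + 2²=4 + 3²=9 + 4²=16 + 5²=25 = 55 orbitals.
Two spin states per orbital: 2 × 55 = 110 electrons.

110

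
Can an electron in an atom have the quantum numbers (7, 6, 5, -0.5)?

Allowed

n = 7 is a positive integer. l = 6 satisfies 0 ≤ l ≤ n−1 = 6. m_l = 5 lies in the range −l … +l (here −6 … 6). m_s = -1/2 is one of ±1/2.
All four constraints are satisfied.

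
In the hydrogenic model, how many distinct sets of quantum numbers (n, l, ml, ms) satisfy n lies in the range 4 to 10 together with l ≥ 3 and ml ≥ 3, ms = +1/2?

Treat each shell separately and count matching orbitals:
n=4 → 1; n=5 → 3; n=6 → 6; n=7 → 10; n=8 → 15; n=9 → 21; n=10 → 28.
Orbitals: 1 + 3 + 6 + 10 + 15 + 21 + 28 = 84. With ms fixed to +1/2 there is one state per orbital, so 84 states.

84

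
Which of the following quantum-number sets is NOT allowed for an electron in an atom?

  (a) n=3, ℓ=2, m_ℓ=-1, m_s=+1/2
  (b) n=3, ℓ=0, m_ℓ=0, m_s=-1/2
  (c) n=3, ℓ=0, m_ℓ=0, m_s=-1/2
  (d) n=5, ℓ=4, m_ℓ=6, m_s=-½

(d)

(d) has |m_ℓ| = 6 > ℓ = 4, violating −ℓ ≤ m_ℓ ≤ ℓ.
The remaining sets (a), (b), (c) satisfy all four rules.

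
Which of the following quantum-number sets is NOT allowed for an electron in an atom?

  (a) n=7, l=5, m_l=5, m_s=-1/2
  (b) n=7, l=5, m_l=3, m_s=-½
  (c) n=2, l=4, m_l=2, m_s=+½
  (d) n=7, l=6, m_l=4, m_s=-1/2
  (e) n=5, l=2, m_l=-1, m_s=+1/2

(c) has l = 4 ≥ n = 2, violating 0 ≤ l ≤ n−1.
The remaining sets (a), (b), (d), (e) satisfy all four rules.

(c)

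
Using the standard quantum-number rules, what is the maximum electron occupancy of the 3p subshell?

A subshell with ℓ = 1 has 2ℓ+1 = 3 orbitals, each holding 2 electrons (spin ±1/2), so 3 × 2 = 6.

6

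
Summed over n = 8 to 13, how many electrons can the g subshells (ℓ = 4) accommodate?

108

A g subshell (ℓ = 4) exists for every n ≥ 5, so shells n = 8, 9, 10, 11, 12, 13 each contribute one — 6 subshells.
Since each g subshell holds 2(2·4+1) = 18 electrons, the total is 6 × 18 = 108.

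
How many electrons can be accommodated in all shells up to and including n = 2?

10

Total orbitals = 1² + 2² = 5. Doubling for spin gives 10 electrons.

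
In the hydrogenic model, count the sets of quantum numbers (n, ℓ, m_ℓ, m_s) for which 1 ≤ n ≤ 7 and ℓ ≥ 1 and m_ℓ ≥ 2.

Per-shell orbital counts meeting the constraint:
n=3 → 1; n=4 → 3; n=5 → 6; n=6 → 10; n=7 → 15.
Orbitals: 1 + 3 + 6 + 10 + 15 = 35. Including both spin states (m_s = ±1/2) gives 2 × 35 = 70 states.

70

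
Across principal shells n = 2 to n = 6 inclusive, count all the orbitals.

Shell n has n² orbitals: 2²=4 + 3²=9 + 4²=16 + 5²=25 + 6²=36 = 90 orbitals.

90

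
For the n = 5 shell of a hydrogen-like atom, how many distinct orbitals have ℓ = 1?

With n = 5 the allowed ℓ are 0, 1, …, 4.
Contributions: ℓ=1 → 3.
Total orbitals: 3.

3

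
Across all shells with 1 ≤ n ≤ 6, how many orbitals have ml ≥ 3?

Treat each shell separately and count matching orbitals:
n=4 → 1; n=5 → 3; n=6 → 6.
Total orbitals: 1 + 3 + 6 = 10.

10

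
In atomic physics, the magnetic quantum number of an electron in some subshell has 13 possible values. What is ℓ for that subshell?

ℓ = 6 (i)

m_ℓ ranges over 2ℓ+1 integers, so 2ℓ+1 = 13 ⇒ ℓ = 6.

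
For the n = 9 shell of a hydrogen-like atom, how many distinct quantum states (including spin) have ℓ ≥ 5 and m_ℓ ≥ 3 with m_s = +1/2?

18

The n = 9 shell has ℓ = 0 through 8; check each.
Orbitals with ℓ ≥ 5 and m_ℓ ≥ 3, by ℓ: ℓ=5 → 3; ℓ=6 → 4; ℓ=7 → 5; ℓ=8 → 6.
Orbitals: 3 + 4 + 5 + 6 = 18. With m_s fixed to a single value there is one state per orbital, giving 18 states.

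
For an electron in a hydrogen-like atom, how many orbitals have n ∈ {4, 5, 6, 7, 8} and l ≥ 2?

170

For each n in the range, tally the orbitals obeying l ≥ 2:
n=4 → 12; n=5 → 21; n=6 → 32; n=7 → 45; n=8 → 60.
Total orbitals: 12 + 21 + 32 + 45 + 60 = 170.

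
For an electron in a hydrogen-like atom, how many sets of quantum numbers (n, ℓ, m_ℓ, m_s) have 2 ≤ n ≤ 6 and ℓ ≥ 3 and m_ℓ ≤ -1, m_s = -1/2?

Work shell by shell — for each n, count the (ℓ, m_ℓ) pairs that satisfy ℓ ≥ 3 and m_ℓ ≤ -1:
n=4 → 3; n=5 → 7; n=6 → 12.
Orbitals: 3 + 7 + 12 = 22. With m_s fixed to -1/2 there is one state per orbital, so 22 states.

22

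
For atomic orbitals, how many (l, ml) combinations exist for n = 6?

36

The n = 6 shell contains n² = 6² = 36 orbitals.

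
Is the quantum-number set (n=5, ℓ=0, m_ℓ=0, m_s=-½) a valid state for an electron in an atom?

n = 5 is a positive integer. ℓ = 0 satisfies 0 ≤ ℓ ≤ n−1 = 4. m_ℓ = 0 lies in the range −ℓ … +ℓ (here 0). m_s = -1/2 is one of ±1/2.
All four constraints are satisfied.

Yes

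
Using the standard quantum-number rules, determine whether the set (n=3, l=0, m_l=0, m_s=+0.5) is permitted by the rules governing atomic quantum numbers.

n = 3 is a positive integer. l = 0 satisfies 0 ≤ l ≤ n−1 = 2. m_l = 0 lies in the range −l … +l (here 0). m_s = +1/2 is one of ±1/2.
All four constraints are satisfied.

Yes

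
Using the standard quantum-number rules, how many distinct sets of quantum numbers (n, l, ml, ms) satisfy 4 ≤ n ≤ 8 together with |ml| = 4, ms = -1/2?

20

Treat each shell separately and count matching orbitals:
n=5 → 2; n=6 → 4; n=7 → 6; n=8 → 8.
Orbitals: 2 + 4 + 6 + 8 = 20. With ms fixed to -1/2 there is one state per orbital, so 20 states.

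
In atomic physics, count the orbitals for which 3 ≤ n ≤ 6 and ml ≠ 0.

68

Work shell by shell — for each n, count the (l, ml) pairs that satisfy ml ≠ 0:
n=3 → 6; n=4 → 12; n=5 → 20; n=6 → 30.
Total orbitals: 6 + 12 + 20 + 30 = 68.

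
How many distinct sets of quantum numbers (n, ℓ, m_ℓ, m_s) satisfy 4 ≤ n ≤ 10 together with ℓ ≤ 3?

224

Work shell by shell — for each n, count the (ℓ, m_ℓ) pairs that satisfy ℓ ≤ 3:
n=4 → 16; n=5 → 16; n=6 → 16; n=7 → 16; n=8 → 16; n=9 → 16; n=10 → 16.
Orbitals: 16 + 16 + 16 + 16 + 16 + 16 + 16 = 112. Including both spin states (m_s = ±1/2) gives 2 × 112 = 224 states.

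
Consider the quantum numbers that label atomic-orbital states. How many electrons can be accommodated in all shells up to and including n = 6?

Total orbitals = 1² + 2² + 3² + 4² + 5² + 6² = 91. Doubling for spin gives 182 electrons.

182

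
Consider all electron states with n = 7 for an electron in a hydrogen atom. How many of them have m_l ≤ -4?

12

The n = 7 shell has l = 0 through 6; check each.
The (l, m_l) pairs meeting m_l ≤ -4 give: l=4 → 1; l=5 → 2; l=6 → 3.
Orbitals: 1 + 2 + 3 = 6. Each orbital carries two spin states, so 6 × 2 = 12 states.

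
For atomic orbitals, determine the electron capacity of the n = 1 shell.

A shell holds 2n² electrons: 2 × 1² = 2 × 1 = 2.

2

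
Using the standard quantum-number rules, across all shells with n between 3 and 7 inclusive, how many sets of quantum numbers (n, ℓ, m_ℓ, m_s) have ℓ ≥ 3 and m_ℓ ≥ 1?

For each n in the range, tally the orbitals obeying ℓ ≥ 3 and m_ℓ ≥ 1:
n=4 → 3; n=5 → 7; n=6 → 12; n=7 → 18.
Orbitals: 3 + 7 + 12 + 18 = 40. Including both spin states (m_s = ±1/2) gives 2 × 40 = 80 states.

80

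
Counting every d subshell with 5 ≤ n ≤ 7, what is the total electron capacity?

A d subshell (l = 2) exists for every n ≥ 3, so shells n = 5, 6, 7 each contribute one — 3 subshells.
Since each d subshell holds 2(2·2+1) = 10 electrons, the total is 3 × 10 = 30.

30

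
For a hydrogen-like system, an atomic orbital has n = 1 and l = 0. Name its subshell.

l = 0 corresponds to the letter 's', so the subshell is 1s.

1s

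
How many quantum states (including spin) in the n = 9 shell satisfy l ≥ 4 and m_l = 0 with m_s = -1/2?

The n = 9 shell has l = 0 through 8; check each.
Contributions: l=4 → 1; l=5 → 1; l=6 → 1; l=7 → 1; l=8 → 1.
Orbitals: 1 + 1 + 1 + 1 + 1 = 5. With m_s fixed to a single value there is one state per orbital, giving 5 states.

5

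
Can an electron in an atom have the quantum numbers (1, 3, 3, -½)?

Not allowed

The orbital quantum number must satisfy 0 ≤ l ≤ n−1. With n = 1 the allowed l values are 0, so l = 3 is out of range.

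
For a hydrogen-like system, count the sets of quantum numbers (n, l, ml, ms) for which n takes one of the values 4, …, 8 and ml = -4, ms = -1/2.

Go shell by shell, enumerating (l, ml) with ml = -4:
n=5 → 1; n=6 → 2; n=7 → 3; n=8 → 4.
Orbitals: 1 + 2 + 3 + 4 = 10. With ms fixed to -1/2 there is one state per orbital, so 10 states.

10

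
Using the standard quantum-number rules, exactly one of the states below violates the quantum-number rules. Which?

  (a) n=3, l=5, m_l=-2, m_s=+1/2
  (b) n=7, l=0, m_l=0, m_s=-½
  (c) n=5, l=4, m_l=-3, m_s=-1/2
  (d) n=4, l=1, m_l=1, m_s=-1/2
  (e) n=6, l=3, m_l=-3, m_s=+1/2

(a) has l = 5 ≥ n = 3, violating 0 ≤ l ≤ n−1.
The remaining sets (b), (c), (d), (e) satisfy all four rules.

(a)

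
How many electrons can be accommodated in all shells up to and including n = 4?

Total orbitals = 1² + 2² + 3² + 4² = 30. Doubling for spin gives 60 electrons.

60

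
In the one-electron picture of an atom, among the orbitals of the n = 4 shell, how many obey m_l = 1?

With n = 4 the allowed l are 0, 1, …, 3.
Per l-value: l=1 → 1; l=2 → 1; l=3 → 1.
Total orbitals: 1 + 1 + 1 = 3.

3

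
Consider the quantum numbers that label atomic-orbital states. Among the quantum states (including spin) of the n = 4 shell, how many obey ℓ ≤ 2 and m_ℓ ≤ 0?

Orbitals with ℓ ≤ 2 and m_ℓ ≤ 0, by ℓ: ℓ=0 → 1; ℓ=1 → 2; ℓ=2 → 3.
Orbitals: 1 + 2 + 3 = 6. Each orbital carries two spin states, so 6 × 2 = 12 states.

12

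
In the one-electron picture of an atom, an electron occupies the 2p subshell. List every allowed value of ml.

The 2p subshell has l = 1, and ml takes every integer from −l to +l. With l = 1 that gives the 3 values -1, 0, 1.

-1, 0, 1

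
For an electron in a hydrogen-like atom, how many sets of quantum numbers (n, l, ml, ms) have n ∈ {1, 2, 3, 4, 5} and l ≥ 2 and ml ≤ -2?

Treat each shell separately and count matching orbitals:
n=3 → 1; n=4 → 3; n=5 → 6.
Orbitals: 1 + 3 + 6 = 10. Including both spin states (ms = ±1/2) gives 2 × 10 = 20 states.

20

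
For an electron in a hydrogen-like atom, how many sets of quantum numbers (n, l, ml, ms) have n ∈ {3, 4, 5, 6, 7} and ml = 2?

Work shell by shell — for each n, count the (l, ml) pairs that satisfy ml = 2:
n=3 → 1; n=4 → 2; n=5 → 3; n=6 → 4; n=7 → 5.
Orbitals: 1 + 2 + 3 + 4 + 5 = 15. Including both spin states (ms = ±1/2) gives 2 × 15 = 30 states.

30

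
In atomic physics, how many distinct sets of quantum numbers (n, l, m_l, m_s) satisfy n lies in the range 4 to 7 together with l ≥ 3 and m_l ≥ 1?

80

Count contributing orbitals for each principal shell:
n=4 → 3; n=5 → 7; n=6 → 12; n=7 → 18.
Orbitals: 3 + 7 + 12 + 18 = 40. Including both spin states (m_s = ±1/2) gives 2 × 40 = 80 states.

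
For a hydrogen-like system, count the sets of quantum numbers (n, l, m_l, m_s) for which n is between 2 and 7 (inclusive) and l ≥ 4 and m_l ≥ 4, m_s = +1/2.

Go shell by shell, enumerating (l, m_l) with l ≥ 4 and m_l ≥ 4:
n=5 → 1; n=6 → 3; n=7 → 6.
Orbitals: 1 + 3 + 6 = 10. With m_s fixed to +1/2 there is one state per orbital, so 10 states.

10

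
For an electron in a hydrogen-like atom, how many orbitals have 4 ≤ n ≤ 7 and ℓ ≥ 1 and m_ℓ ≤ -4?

Count contributing orbitals for each principal shell:
n=5 → 1; n=6 → 3; n=7 → 6.
Total orbitals: 1 + 3 + 6 = 10.

10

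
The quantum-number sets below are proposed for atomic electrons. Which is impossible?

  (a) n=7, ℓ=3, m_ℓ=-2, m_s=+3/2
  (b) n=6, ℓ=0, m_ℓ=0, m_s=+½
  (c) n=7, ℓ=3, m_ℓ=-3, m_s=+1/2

(a)

(a) has m_s = +3/2, but an electron's spin must be ±1/2.
The remaining sets (b), (c) satisfy all four rules.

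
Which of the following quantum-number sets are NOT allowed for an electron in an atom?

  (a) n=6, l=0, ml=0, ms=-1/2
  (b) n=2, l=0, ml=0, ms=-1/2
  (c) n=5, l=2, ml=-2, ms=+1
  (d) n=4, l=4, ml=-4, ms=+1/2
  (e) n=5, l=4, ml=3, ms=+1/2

(c) and (d)

(c) has ms = +1, but an electron's spin must be ±1/2.
(d) has l = 4 ≥ n = 4, violating 0 ≤ l ≤ n−1.
The remaining sets (a), (b), (e) satisfy all four rules.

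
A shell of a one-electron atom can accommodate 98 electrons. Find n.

n = 7

2n² = 98 ⇒ n² = 49 ⇒ n = 7.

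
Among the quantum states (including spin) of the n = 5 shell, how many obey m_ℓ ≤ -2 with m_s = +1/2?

6

With n = 5 the allowed ℓ are 0, 1, …, 4.
Orbitals with m_ℓ ≤ -2, by ℓ: ℓ=2 → 1; ℓ=3 → 2; ℓ=4 → 3.
Orbitals: 1 + 2 + 3 = 6. With m_s fixed to a single value there is one state per orbital, giving 6 states.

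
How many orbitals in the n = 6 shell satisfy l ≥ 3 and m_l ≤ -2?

With n = 6 the allowed l are 0, 1, …, 5.
The (l, m_l) pairs meeting l ≥ 3 and m_l ≤ -2 give: l=3 → 2; l=4 → 3; l=5 → 4.
Total orbitals: 2 + 3 + 4 = 9.

9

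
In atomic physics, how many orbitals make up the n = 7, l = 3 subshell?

7

A subshell has 2l+1 orbitals; with l = 3, that's 7.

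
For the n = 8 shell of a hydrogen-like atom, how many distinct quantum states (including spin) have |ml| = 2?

For n = 8, l ranges over 0 … 7.
Contributions: l=2 → 2; l=3 → 2; l=4 → 2; l=5 → 2; l=6 → 2; l=7 → 2.
Orbitals: 2 + 2 + 2 + 2 + 2 + 2 = 12. Each orbital carries two spin states, so 12 × 2 = 24 states.

24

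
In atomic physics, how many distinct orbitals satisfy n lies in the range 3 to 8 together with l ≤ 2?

54

Go shell by shell, enumerating (l, ml) with l ≤ 2:
n=3 → 9; n=4 → 9; n=5 → 9; n=6 → 9; n=7 → 9; n=8 → 9.
Total orbitals: 9 + 9 + 9 + 9 + 9 + 9 = 54.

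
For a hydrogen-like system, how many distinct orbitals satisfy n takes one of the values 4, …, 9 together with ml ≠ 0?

232

Treat each shell separately and count matching orbitals:
n=4 → 12; n=5 → 20; n=6 → 30; n=7 → 42; n=8 → 56; n=9 → 72.
Total orbitals: 12 + 20 + 30 + 42 + 56 + 72 = 232.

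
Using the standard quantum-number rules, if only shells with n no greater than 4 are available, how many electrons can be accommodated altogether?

60

Total orbitals = 1² + 2² + 3² + 4² = 30. Doubling for spin gives 60 electrons.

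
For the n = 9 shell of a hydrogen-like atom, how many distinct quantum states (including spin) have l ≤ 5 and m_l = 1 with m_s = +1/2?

Per l-value: l=1 → 1; l=2 → 1; l=3 → 1; l=4 → 1; l=5 → 1.
Orbitals: 1 + 1 + 1 + 1 + 1 = 5. With m_s fixed to a single value there is one state per orbital, giving 5 states.

5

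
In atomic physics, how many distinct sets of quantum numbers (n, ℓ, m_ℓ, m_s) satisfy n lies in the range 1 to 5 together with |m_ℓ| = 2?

24

Treat each shell separately and count matching orbitals:
n=3 → 2; n=4 → 4; n=5 → 6.
Orbitals: 2 + 4 + 6 = 12. Including both spin states (m_s = ±1/2) gives 2 × 12 = 24 states.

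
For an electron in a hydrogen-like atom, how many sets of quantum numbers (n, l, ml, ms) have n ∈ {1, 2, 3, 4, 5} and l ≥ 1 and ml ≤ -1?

40

For each n in the range, tally the orbitals obeying l ≥ 1 and ml ≤ -1:
n=2 → 1; n=3 → 3; n=4 → 6; n=5 → 10.
Orbitals: 1 + 3 + 6 + 10 = 20. Including both spin states (ms = ±1/2) gives 2 × 20 = 40 states.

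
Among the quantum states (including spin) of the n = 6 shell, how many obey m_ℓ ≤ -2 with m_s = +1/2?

10

Per ℓ-value: ℓ=2 → 1; ℓ=3 → 2; ℓ=4 → 3; ℓ=5 → 4.
Orbitals: 1 + 2 + 3 + 4 = 10. With m_s fixed to a single value there is one state per orbital, giving 10 states.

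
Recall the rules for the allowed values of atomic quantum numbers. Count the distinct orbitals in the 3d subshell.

A subshell has 2l+1 orbitals; with l = 2, that's 5.

5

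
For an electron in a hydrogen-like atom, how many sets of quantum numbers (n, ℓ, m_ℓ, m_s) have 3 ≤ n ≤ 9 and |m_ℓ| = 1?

Go shell by shell, enumerating (ℓ, m_ℓ) with |m_ℓ| = 1:
n=3 → 4; n=4 → 6; n=5 → 8; n=6 → 10; n=7 → 12; n=8 → 14; n=9 → 16.
Orbitals: 4 + 6 + 8 + 10 + 12 + 14 + 16 = 70. Including both spin states (m_s = ±1/2) gives 2 × 70 = 140 states.

140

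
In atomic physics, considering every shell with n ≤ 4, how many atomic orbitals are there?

Total orbitals = 1² + 2² + 3² + 4² = 30.

30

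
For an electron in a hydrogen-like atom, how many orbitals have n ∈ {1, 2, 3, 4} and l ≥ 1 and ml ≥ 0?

Per-shell orbital counts meeting the constraint:
n=2 → 2; n=3 → 5; n=4 → 9.
Total orbitals: 2 + 5 + 9 = 16.

16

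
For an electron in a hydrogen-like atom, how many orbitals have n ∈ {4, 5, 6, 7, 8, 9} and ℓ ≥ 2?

Go shell by shell, enumerating (ℓ, m_ℓ) with ℓ ≥ 2:
n=4 → 12; n=5 → 21; n=6 → 32; n=7 → 45; n=8 → 60; n=9 → 77.
Total orbitals: 12 + 21 + 32 + 45 + 60 + 77 = 247.

247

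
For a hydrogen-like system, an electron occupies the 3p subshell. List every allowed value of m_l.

The 3p subshell has l = 1, and m_l takes every integer from −l to +l. With l = 1 that gives the 3 values -1, 0, 1.

-1, 0, 1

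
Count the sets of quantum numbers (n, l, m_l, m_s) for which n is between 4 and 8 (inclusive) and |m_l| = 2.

Go shell by shell, enumerating (l, m_l) with |m_l| = 2:
n=4 → 4; n=5 → 6; n=6 → 8; n=7 → 10; n=8 → 12.
Orbitals: 4 + 6 + 8 + 10 + 12 = 40. Including both spin states (m_s = ±1/2) gives 2 × 40 = 80 states.

80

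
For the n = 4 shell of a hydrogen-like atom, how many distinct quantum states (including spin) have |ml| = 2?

8

The (l, ml) pairs meeting |ml| = 2 give: l=2 → 2; l=3 → 2.
Orbitals: 2 + 2 = 4. Each orbital carries two spin states, so 4 × 2 = 8 states.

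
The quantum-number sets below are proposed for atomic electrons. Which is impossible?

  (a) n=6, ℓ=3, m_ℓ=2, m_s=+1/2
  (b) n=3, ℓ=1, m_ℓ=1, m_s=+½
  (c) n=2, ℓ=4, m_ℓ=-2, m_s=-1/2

(c)

(c) has ℓ = 4 ≥ n = 2, violating 0 ≤ ℓ ≤ n−1.
The remaining sets (a), (b) satisfy all four rules.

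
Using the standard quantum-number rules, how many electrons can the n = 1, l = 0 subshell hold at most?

A subshell with l = 0 has 2l+1 = 1 orbital, each holding 2 electrons (spin ±1/2), so 1 × 2 = 2.

2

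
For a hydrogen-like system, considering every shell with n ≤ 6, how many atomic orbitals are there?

91

Total orbitals = 1² + 2² + 3² + 4² + 5² + 6² = 91.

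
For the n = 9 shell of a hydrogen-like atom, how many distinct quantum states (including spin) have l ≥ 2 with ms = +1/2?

77

The (l, ml) pairs meeting l ≥ 2 give: l=2 → 5; l=3 → 7; l=4 → 9; l=5 → 11; l=6 → 13; l=7 → 15; l=8 → 17.
Orbitals: 5 + 7 + 9 + 11 + 13 + 15 + 17 = 77. With ms fixed to a single value there is one state per orbital, giving 77 states.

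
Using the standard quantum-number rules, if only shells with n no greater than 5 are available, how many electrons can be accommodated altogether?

Total orbitals = 1² + 2² + 3² + 4² + 5² = 55. Doubling for spin gives 110 electrons.

110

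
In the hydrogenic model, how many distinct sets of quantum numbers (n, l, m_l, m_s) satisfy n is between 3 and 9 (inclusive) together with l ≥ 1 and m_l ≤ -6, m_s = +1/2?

For each n in the range, tally the orbitals obeying l ≥ 1 and m_l ≤ -6:
n=7 → 1; n=8 → 3; n=9 → 6.
Orbitals: 1 + 3 + 6 = 10. With m_s fixed to +1/2 there is one state per orbital, so 10 states.

10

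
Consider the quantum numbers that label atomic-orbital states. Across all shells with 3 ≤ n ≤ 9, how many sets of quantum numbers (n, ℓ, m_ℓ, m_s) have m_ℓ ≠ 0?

Work shell by shell — for each n, count the (ℓ, m_ℓ) pairs that satisfy m_ℓ ≠ 0:
n=3 → 6; n=4 → 12; n=5 → 20; n=6 → 30; n=7 → 42; n=8 → 56; n=9 → 72.
Orbitals: 6 + 12 + 20 + 30 + 42 + 56 + 72 = 238. Including both spin states (m_s = ±1/2) gives 2 × 238 = 476 states.

476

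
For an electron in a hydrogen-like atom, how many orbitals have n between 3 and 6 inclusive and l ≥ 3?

Go shell by shell, enumerating (l, m_l) with l ≥ 3:
n=4 → 7; n=5 → 16; n=6 → 27.
Total orbitals: 7 + 16 + 27 = 50.

50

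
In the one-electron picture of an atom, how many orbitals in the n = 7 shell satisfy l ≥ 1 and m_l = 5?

For n = 7, l ranges over 0 … 6.
Contributions: l=5 → 1; l=6 → 1.
Total orbitals: 1 + 1 = 2.

2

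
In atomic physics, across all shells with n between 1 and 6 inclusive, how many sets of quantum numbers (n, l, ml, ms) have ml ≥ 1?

Go shell by shell, enumerating (l, ml) with ml ≥ 1:
n=2 → 1; n=3 → 3; n=4 → 6; n=5 → 10; n=6 → 15.
Orbitals: 1 + 3 + 6 + 10 + 15 = 35. Including both spin states (ms = ±1/2) gives 2 × 35 = 70 states.

70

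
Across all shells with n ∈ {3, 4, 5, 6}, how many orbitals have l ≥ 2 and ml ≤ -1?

30

Count contributing orbitals for each principal shell:
n=3 → 2; n=4 → 5; n=5 → 9; n=6 → 14.
Total orbitals: 2 + 5 + 9 + 14 = 30.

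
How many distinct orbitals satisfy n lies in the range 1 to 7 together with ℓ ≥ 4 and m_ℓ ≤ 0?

Treat each shell separately and count matching orbitals:
n=5 → 5; n=6 → 11; n=7 → 18.
Total orbitals: 5 + 11 + 18 = 34.

34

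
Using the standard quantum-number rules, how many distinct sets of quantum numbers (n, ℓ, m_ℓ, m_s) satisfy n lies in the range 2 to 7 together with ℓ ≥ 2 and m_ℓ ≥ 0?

130

Count contributing orbitals for each principal shell:
n=3 → 3; n=4 → 7; n=5 → 12; n=6 → 18; n=7 → 25.
Orbitals: 3 + 7 + 12 + 18 + 25 = 65. Including both spin states (m_s = ±1/2) gives 2 × 65 = 130 states.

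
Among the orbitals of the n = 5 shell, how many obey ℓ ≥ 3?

16

For n = 5, ℓ ranges over 0 … 4.
Contributions: ℓ=3 → 7; ℓ=4 → 9.
Total orbitals: 7 + 9 = 16.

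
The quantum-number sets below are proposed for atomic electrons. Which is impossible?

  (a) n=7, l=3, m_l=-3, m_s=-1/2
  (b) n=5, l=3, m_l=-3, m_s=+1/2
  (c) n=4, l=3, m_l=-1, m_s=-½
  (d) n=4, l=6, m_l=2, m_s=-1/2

(d) has l = 6 ≥ n = 4, violating 0 ≤ l ≤ n−1.
The remaining sets (a), (b), (c) satisfy all four rules.

(d)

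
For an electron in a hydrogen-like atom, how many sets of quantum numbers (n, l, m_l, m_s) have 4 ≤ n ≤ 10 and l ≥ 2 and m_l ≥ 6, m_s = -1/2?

Treat each shell separately and count matching orbitals:
n=7 → 1; n=8 → 3; n=9 → 6; n=10 → 10.
Orbitals: 1 + 3 + 6 + 10 = 20. With m_s fixed to -1/2 there is one state per orbital, so 20 states.

20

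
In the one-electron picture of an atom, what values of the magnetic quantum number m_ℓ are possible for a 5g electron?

The 5g subshell has ℓ = 4, and m_ℓ takes every integer from −ℓ to +ℓ. With ℓ = 4 that gives the 9 values -4, -3, -2, -1, 0, 1, 2, 3, 4.

-4, -3, -2, -1, 0, 1, 2, 3, 4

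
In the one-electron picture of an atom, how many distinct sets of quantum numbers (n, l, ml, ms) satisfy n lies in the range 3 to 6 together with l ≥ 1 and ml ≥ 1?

68

Per-shell orbital counts meeting the constraint:
n=3 → 3; n=4 → 6; n=5 → 10; n=6 → 15.
Orbitals: 3 + 6 + 10 + 15 = 34. Including both spin states (ms = ±1/2) gives 2 × 34 = 68 states.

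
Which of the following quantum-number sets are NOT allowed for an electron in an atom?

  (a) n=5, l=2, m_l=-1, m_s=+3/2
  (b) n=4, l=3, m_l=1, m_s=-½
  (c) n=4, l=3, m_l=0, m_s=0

(a) and (c)

(a) has m_s = +3/2, but an electron's spin must be ±1/2.
(c) has m_s = 0, but an electron's spin must be ±1/2.
The remaining set (b) satisfies all four rules.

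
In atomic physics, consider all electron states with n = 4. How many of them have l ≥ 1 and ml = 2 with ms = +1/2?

2

The (l, ml) pairs meeting l ≥ 1 and ml = 2 give: l=2 → 1; l=3 → 1.
Orbitals: 1 + 1 = 2. With ms fixed to a single value there is one state per orbital, giving 2 states.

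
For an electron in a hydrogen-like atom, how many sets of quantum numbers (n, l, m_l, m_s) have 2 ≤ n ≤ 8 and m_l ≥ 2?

112

Count contributing orbitals for each principal shell:
n=3 → 1; n=4 → 3; n=5 → 6; n=6 → 10; n=7 → 15; n=8 → 21.
Orbitals: 1 + 3 + 6 + 10 + 15 + 21 = 56. Including both spin states (m_s = ±1/2) gives 2 × 56 = 112 states.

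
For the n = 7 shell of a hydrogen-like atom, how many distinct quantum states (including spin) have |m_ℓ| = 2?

20

With n = 7 the allowed ℓ are 0, 1, …, 6.
The (ℓ, m_ℓ) pairs meeting |m_ℓ| = 2 give: ℓ=2 → 2; ℓ=3 → 2; ℓ=4 → 2; ℓ=5 → 2; ℓ=6 → 2.
Orbitals: 2 + 2 + 2 + 2 + 2 = 10. Each orbital carries two spin states, so 10 × 2 = 20 states.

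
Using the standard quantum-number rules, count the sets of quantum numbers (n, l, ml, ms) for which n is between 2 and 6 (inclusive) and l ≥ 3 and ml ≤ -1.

44

Go shell by shell, enumerating (l, ml) with l ≥ 3 and ml ≤ -1:
n=4 → 3; n=5 → 7; n=6 → 12.
Orbitals: 3 + 7 + 12 = 22. Including both spin states (ms = ±1/2) gives 2 × 22 = 44 states.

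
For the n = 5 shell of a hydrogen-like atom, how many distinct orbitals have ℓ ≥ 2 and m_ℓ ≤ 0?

Contributions: ℓ=2 → 3; ℓ=3 → 4; ℓ=4 → 5.
Total orbitals: 3 + 4 + 5 = 12.

12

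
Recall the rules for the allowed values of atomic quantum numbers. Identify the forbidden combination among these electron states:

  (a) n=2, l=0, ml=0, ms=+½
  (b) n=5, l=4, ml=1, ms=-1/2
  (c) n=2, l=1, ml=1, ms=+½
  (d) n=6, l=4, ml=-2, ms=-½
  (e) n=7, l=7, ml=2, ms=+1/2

(e) has l = 7 ≥ n = 7, violating 0 ≤ l ≤ n−1.
The remaining sets (a), (b), (c), (d) satisfy all four rules.

(e)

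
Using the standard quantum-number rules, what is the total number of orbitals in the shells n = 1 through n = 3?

14

Shell n has n² orbitals: 1²=1 + 2²=4 + 3²=9 = 14 orbitals.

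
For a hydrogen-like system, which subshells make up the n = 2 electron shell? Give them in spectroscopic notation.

2s, 2p

For n = 2, l runs from 0 to 1. In spectroscopic notation l = 0,1,2,… ↔ s,p,d,f,g,h,i, so the subshells are 2s, 2p.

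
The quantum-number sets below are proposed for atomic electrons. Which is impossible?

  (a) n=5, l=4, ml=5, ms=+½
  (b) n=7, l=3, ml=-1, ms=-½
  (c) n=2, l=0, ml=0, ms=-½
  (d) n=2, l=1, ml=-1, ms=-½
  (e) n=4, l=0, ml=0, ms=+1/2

(a)

(a) has |ml| = 5 > l = 4, violating −l ≤ ml ≤ l.
The remaining sets (b), (c), (d), (e) satisfy all four rules.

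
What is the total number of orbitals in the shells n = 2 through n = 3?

13

Shell n has n² orbitals: 2²=4 + 3²=9 = 13 orbitals.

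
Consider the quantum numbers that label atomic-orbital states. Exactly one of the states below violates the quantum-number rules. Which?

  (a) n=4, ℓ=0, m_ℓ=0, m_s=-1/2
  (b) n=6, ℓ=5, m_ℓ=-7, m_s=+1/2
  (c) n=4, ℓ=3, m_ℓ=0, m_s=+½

(b)

(b) has |m_ℓ| = 7 > ℓ = 5, violating −ℓ ≤ m_ℓ ≤ ℓ.
The remaining sets (a), (c) satisfy all four rules.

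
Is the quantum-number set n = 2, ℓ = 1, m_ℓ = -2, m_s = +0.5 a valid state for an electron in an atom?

The magnetic quantum number must satisfy −ℓ ≤ m_ℓ ≤ ℓ. With ℓ = 1, m_ℓ can only be -1, 0, 1, so m_ℓ = -2 is forbidden.

Not allowed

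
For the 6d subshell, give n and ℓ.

n = 6, ℓ = 2

The leading integer gives n = 6; the letter 'd' means ℓ = 2.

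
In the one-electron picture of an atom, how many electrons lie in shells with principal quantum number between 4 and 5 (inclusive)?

Shell n has n² orbitals: 4²=16 + 5²=25 = 41 orbitals.
Two spin states per orbital: 2 × 41 = 82 electrons.

82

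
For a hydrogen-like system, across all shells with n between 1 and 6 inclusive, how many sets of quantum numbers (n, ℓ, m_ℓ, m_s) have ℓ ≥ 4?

Count contributing orbitals for each principal shell:
n=5 → 9; n=6 → 20.
Orbitals: 9 + 20 = 29. Including both spin states (m_s = ±1/2) gives 2 × 29 = 58 states.

58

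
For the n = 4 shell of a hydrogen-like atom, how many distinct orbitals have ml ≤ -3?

Go through l = 0, …, 3 (the values permitted for n = 4).
Contributions: l=3 → 1.
Total orbitals: 1.

1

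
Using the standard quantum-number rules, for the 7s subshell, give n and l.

n = 7, l = 0

The leading integer gives n = 7; the letter 's' means l = 0.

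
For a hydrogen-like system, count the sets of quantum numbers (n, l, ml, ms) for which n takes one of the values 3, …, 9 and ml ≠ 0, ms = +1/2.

Treat each shell separately and count matching orbitals:
n=3 → 6; n=4 → 12; n=5 → 20; n=6 → 30; n=7 → 42; n=8 → 56; n=9 → 72.
Orbitals: 6 + 12 + 20 + 30 + 42 + 56 + 72 = 238. With ms fixed to +1/2 there is one state per orbital, so 238 states.

238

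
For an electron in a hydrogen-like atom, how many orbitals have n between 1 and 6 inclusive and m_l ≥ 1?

Count contributing orbitals for each principal shell:
n=2 → 1; n=3 → 3; n=4 → 6; n=5 → 10; n=6 → 15.
Total orbitals: 1 + 3 + 6 + 10 + 15 = 35.

35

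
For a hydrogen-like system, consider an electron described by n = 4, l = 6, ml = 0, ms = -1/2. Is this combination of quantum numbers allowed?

Not allowed

The orbital quantum number must satisfy 0 ≤ l ≤ n−1. With n = 4 the allowed l values are 0, 1, 2, 3, so l = 6 is out of range.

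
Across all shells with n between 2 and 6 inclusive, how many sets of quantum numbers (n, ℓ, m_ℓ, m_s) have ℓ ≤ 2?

For each n in the range, tally the orbitals obeying ℓ ≤ 2:
n=2 → 4; n=3 → 9; n=4 → 9; n=5 → 9; n=6 → 9.
Orbitals: 4 + 9 + 9 + 9 + 9 = 40. Including both spin states (m_s = ±1/2) gives 2 × 40 = 80 states.

80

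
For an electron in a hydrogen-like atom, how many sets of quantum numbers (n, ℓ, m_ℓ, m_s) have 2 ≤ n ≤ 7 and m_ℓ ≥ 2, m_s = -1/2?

35

Count contributing orbitals for each principal shell:
n=3 → 1; n=4 → 3; n=5 → 6; n=6 → 10; n=7 → 15.
Orbitals: 1 + 3 + 6 + 10 + 15 = 35. With m_s fixed to -1/2 there is one state per orbital, so 35 states.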